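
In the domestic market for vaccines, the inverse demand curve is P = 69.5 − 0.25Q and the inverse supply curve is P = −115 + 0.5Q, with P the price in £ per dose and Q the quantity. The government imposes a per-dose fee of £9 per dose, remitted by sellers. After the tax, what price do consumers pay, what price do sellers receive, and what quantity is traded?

Consumers pay £11; sellers receive £2; quantity = 234.

Inverting to Q(P) form: Qd = 278 − 4P; Qs = 2P + 230.
Without the tax, 278 − 4P = 2P + 230 gives 6P = 48, so P* = £8 and Q* = 246.
With the tax collected from sellers, supply shifts: Qs = 2(P − 9) + 230.
Solving gives Q = 234 with consumers paying £11 and sellers receiving £2 (the £9 wedge).
The less price-elastic side of the market bears the larger share of a per-unit tax.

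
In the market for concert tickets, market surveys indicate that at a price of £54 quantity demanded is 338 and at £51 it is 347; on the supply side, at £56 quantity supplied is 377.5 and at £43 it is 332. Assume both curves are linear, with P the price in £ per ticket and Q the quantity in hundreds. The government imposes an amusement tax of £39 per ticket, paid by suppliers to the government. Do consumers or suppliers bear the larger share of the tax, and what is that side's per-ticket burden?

Consumers bear the larger share: £21 per ticket.

Demand slope: (347 − 338)/(51 − 54) = -3, so Qd = 500 − 3P.
Supply slope: (332 − 377.5)/(43 − 56) = 3.5, so Qs = 3.5P + 181.5.
Without the tax, 500 − 3P = 3.5P + 181.5 gives 6.5P = 318.5, so P* = £49 and Q* = 353.
With the tax collected from suppliers, supply shifts: Qs = 3.5(P − 39) + 181.5.
Solving gives Q = 290 with consumers paying £70 and suppliers receiving £31 (the £39 wedge).
Per-ticket burden: consumers £21, suppliers £18.
Consumers take the larger share because demand is less price-elastic here (demand slope 3 vs supply slope 3.5).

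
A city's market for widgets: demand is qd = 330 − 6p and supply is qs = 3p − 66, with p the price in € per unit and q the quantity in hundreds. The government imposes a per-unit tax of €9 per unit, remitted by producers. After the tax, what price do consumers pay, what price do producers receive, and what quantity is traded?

Consumers pay €47; producers receive €38; quantity = 48.

Before the tax: set 330 − 6p = 3p − 66 → p* = €44, q* = 66.
With the tax collected from producers, supply shifts: qs = 3(p − 9) − 66.
New equilibrium: consumers pay €47, producers receive €38, q = 48. (Wedge: pb − ps = 9.)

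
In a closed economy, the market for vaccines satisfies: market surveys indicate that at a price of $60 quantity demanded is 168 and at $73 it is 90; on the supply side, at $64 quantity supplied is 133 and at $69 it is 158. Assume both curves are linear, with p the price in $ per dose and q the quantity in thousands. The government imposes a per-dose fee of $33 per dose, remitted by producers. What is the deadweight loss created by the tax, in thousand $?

Deadweight loss = $1485 thousand.

Demand slope: (90 − 168)/(73 − 60) = -6, so qd = 528 − 6p.
Supply slope: (158 − 133)/(69 − 64) = 5, so qs = 5p − 187.
Before the tax: set 528 − 6p = 5p − 187 → p* = $65, q* = 138.
With the tax collected from producers, supply shifts: qs = 5(p − 33) − 187.
New equilibrium: consumers pay $80, producers receive $47, q = 48. (Wedge: pb − ps = 33.)
Quantity falls by |ΔQ| = |138 − 48| = 90.
DWL = ½ · t · |ΔQ| = ½ · 33 · 90 = $1485.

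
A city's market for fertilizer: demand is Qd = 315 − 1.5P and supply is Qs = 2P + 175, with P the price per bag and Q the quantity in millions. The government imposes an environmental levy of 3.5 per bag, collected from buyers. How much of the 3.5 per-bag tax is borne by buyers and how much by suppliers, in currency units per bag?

Buyers bear 2 per bag; suppliers bear 1.5 per bag.

Before the tax: set 315 − 1.5P = 2P + 175 → P* = 40, Q* = 255.
With the tax collected from buyers, demand (in seller-price terms) shifts: Qd = 315 − 1.5(P + 3.5).
New equilibrium: buyers pay 42, suppliers receive 38.5, Q = 252. (Wedge: Pb − Ps = 3.5.)
Burden on buyers: 2; on suppliers: 1.5. (They sum to 3.5.)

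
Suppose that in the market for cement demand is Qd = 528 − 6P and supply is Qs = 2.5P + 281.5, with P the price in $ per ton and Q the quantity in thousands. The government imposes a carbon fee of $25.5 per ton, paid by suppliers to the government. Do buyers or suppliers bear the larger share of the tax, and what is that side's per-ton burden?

Suppliers bear the larger share: $18 per ton.

Without the tax, 528 − 6P = 2.5P + 281.5 gives 8.5P = 246.5, so P* = $29 and Q* = 354.
With the tax collected from suppliers, supply shifts: Qs = 2.5(P − 25.5) + 281.5.
New equilibrium: buyers pay $36.5, suppliers receive $11, Q = 309. (Wedge: Pb − Ps = 25.5.)
Per-ton burden: buyers $7.5, suppliers $18.
Suppliers take the larger share because supply is less price-elastic here (demand slope 6 vs supply slope 2.5).
The less price-elastic side of the market bears the larger share of a per-unit tax.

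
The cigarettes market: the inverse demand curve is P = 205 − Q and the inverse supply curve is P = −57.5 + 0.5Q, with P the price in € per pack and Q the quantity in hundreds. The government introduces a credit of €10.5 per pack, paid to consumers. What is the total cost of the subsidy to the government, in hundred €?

Government outlay = €1911 hundred.

Inverting to Q(P) form: Qd = 205 − P; Qs = 2P + 115.
Before the subsidy: set 205 − P = 2P + 115 → P* = €30, Q* = 175.
With a per-unit subsidy paid to consumers, each effectively pays P − 10.5, so demand becomes Qd = 205 − (P − 10.5).
Solving gives Q = 182 with consumers paying €23 and suppliers receiving €33.5 (the €10.5 wedge).
Outlay = t · Q = 10.5 · 182 = €1911.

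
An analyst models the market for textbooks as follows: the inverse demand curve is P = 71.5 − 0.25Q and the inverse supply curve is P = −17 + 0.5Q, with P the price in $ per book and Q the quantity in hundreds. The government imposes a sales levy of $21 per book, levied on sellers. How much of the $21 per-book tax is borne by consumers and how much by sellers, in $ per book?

Rewrite in direct form: Qd = 286 − 4P and Qs = 2P + 34.
Without the tax, 286 − 4P = 2P + 34 gives 6P = 252, so P* = $42 and Q* = 118.
With the tax collected from sellers, supply shifts: Qs = 2(P − 21) + 34.
New equilibrium: consumers pay $49, sellers receive $28, Q = 90. (Wedge: Pb − Ps = 21.)
Burden on consumers: $7; on sellers: $14. (They sum to $21.)

Consumers bear $7 per book; sellers bear $14 per book.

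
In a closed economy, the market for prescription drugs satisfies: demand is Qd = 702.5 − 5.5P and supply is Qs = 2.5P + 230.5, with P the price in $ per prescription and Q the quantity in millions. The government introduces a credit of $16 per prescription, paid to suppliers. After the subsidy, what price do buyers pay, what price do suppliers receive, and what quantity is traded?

Buyers pay $54; suppliers receive $70; quantity = 405.5.

Before the subsidy: set 702.5 − 5.5P = 2.5P + 230.5 → P* = $59, Q* = 378.
With a per-unit subsidy paid to suppliers, each receives P + 16 per unit sold, so supply becomes Qs = 2.5(P + 16) + 230.5.
New equilibrium: buyers pay $54, suppliers receive $70, Q = 405.5. (Wedge: Pb − Ps = −16.)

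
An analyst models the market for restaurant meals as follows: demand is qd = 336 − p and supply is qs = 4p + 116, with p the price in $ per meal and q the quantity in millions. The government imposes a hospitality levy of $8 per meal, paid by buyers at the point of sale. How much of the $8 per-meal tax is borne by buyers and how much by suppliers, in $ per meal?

Buyers bear $6.4 per meal; suppliers bear $1.6 per meal.

Without the tax, 336 − p = 4p + 116 gives 5p = 220, so p* = $44 and q* = 292.
With the tax collected from buyers, demand (in seller-price terms) shifts: qd = 336 − (p + 8).
New equilibrium: buyers pay $50.4, suppliers receive $42.4, q = 285.6. (Wedge: pb − ps = 8.)
Burden on buyers: $6.4; on suppliers: $1.6. (They sum to $8.)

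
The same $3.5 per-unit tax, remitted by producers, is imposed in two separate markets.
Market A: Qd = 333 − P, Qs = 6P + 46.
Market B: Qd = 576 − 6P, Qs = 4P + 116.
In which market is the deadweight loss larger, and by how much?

Market A: pre-tax P* = $41, Q* = 292; post-tax Q = 289; deadweight loss = $5.25.
Market B: pre-tax P* = $46, Q* = 300; post-tax Q = 291.6; deadweight loss = $14.7.
Difference: $5.25 vs $14.7 → market B is larger by $9.45.

Market B, by $9.45.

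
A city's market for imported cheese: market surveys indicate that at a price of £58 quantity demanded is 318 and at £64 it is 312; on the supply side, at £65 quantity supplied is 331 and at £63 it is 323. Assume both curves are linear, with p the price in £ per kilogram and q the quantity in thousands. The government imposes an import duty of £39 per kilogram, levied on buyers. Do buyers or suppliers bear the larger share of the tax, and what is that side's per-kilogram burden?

Buyers bear the larger share: £31.2 per kilogram.

Demand slope: (312 − 318)/(64 − 58) = -1, so qd = 376 − p.
Supply slope: (323 − 331)/(63 − 65) = 4, so qs = 4p + 71.
Without the tax, 376 − p = 4p + 71 gives 5p = 305, so p* = £61 and q* = 315.
With the tax collected from buyers, demand (in seller-price terms) shifts: qd = 376 − (p + 39).
Solving gives q = 283.8 with buyers paying £92.2 and suppliers receiving £53.2 (the £39 wedge).
Per-kilogram burden: buyers £31.2, suppliers £7.8.
Buyers take the larger share because demand is less price-elastic here (demand slope 1 vs supply slope 4).
The less price-elastic side of the market bears the larger share of a per-unit tax.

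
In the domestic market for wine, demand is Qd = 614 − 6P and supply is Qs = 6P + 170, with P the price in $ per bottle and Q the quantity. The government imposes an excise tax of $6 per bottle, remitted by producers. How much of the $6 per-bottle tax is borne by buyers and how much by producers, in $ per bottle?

Before the tax: set 614 − 6P = 6P + 170 → P* = $37, Q* = 392.
With the tax collected from producers, supply shifts: Qs = 6(P − 6) + 170.
Solving gives Q = 374 with buyers paying $40 and producers receiving $34 (the $6 wedge).
Burden on buyers: $3; on producers: $3. (They sum to $6.)
The less price-elastic side of the market bears the larger share of a per-unit tax.

Buyers bear $3 per bottle; producers bear $3 per bottle.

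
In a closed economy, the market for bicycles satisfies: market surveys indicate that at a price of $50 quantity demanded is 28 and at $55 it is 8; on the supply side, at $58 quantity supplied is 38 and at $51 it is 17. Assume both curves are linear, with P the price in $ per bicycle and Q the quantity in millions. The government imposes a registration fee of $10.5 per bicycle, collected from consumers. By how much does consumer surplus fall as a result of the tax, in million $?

Consumer surplus falls by $49.5 million.

Demand slope: (8 − 28)/(55 − 50) = -4, so Qd = 228 − 4P.
Supply slope: (17 − 38)/(51 − 58) = 3, so Qs = 3P − 136.
Before the tax: set 228 − 4P = 3P − 136 → P* = $52, Q* = 20.
With the tax collected from consumers, demand (in seller-price terms) shifts: Qd = 228 − 4(P + 10.5).
New equilibrium: consumers pay $56.5, suppliers receive $46, Q = 2. (Wedge: Pb − Ps = 10.5.)
ΔCS is the trapezoid between Q = 2 and Q = 20 of height $4.5: ½ · (20 + 2) · 4.5 = $49.5.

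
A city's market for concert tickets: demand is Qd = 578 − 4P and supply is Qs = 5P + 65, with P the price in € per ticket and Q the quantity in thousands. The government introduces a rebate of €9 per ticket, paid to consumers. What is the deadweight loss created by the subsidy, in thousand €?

Without the subsidy, 578 − 4P = 5P + 65 gives 9P = 513, so P* = €57 and Q* = 350.
With a per-unit subsidy paid to consumers, each effectively pays P − 9, so demand becomes Qd = 578 − 4(P − 9).
Solving gives Q = 370 with consumers paying €52 and producers receiving €61 (the €9 wedge).
Quantity rises by |ΔQ| = |350 − 370| = 20.
DWL = ½ · t · |ΔQ| = ½ · 9 · 20 = €90.

Deadweight loss = €90 thousand.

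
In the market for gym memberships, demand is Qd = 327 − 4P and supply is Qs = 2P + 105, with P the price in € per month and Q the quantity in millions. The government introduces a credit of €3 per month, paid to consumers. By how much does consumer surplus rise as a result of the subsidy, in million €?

Consumer surplus rises by €181 million.

Without the subsidy, 327 − 4P = 2P + 105 gives 6P = 222, so P* = €37 and Q* = 179.
With a per-unit subsidy paid to consumers, each effectively pays P − 3, so demand becomes Qd = 327 − 4(P − 3).
Solving gives Q = 183 with consumers paying €36 and producers receiving €39 (the €3 wedge).
ΔCS is the trapezoid between Q = 183 and Q = 179 of height €1: ½ · (179 + 183) · 1 = €181.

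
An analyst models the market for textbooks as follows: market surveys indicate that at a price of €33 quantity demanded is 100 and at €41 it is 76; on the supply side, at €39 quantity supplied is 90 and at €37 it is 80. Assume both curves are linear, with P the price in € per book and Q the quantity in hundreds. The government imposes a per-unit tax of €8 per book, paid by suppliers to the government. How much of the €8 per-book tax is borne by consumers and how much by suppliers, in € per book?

Consumers bear €5 per book; suppliers bear €3 per book.

Demand slope: (76 − 100)/(41 − 33) = -3, so Qd = 199 − 3P.
Supply slope: (80 − 90)/(37 − 39) = 5, so Qs = 5P − 105.
Before the tax: set 199 − 3P = 5P − 105 → P* = €38, Q* = 85.
With the tax collected from suppliers, supply shifts: Qs = 5(P − 8) − 105.
Solving gives Q = 70 with consumers paying €43 and suppliers receiving €35 (the €8 wedge).
Burden on consumers: €5; on suppliers: €3. (They sum to €8.)
The less price-elastic side of the market bears the larger share of a per-unit tax.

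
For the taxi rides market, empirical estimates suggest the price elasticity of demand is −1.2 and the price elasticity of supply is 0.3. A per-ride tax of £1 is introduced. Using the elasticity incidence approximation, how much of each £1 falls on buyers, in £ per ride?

Incidence ratio: buyers' share ≈ εs / (εs + |εd|) = 0.3 / (0.3 + 1.2) = 0.2.
So buyers bear ≈ 0.2 × £1 = £0.2; producers bear £0.8.

Buyers bear ≈ £0.2 per ride.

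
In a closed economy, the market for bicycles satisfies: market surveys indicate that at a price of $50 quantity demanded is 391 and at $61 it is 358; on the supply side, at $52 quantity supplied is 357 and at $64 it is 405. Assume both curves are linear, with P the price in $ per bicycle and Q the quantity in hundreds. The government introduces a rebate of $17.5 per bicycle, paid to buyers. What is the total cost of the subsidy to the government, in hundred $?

Government outlay = $7052.5 hundred.

Demand slope: (358 − 391)/(61 − 50) = -3, so Qd = 541 − 3P.
Supply slope: (405 − 357)/(64 − 52) = 4, so Qs = 4P + 149.
Before the subsidy: set 541 − 3P = 4P + 149 → P* = $56, Q* = 373.
With a per-unit subsidy paid to buyers, each effectively pays P − 17.5, so demand becomes Qd = 541 − 3(P − 17.5).
Solving gives Q = 403 with buyers paying $46 and sellers receiving $63.5 (the $17.5 wedge).
Outlay = t · Q = 17.5 · 403 = $7052.5.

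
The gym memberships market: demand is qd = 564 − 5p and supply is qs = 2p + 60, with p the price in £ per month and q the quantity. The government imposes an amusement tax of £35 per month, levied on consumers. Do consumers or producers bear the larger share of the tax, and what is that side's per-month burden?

Producers bear the larger share: £25 per month.

Before the tax: set 564 − 5p = 2p + 60 → p* = £72, q* = 204.
With the tax collected from consumers, demand (in seller-price terms) shifts: qd = 564 − 5(p + 35).
New equilibrium: consumers pay £82, producers receive £47, q = 154. (Wedge: pb − ps = 35.)
Per-month burden: consumers £10, producers £25.
Producers take the larger share because supply is less price-elastic here (demand slope 5 vs supply slope 2).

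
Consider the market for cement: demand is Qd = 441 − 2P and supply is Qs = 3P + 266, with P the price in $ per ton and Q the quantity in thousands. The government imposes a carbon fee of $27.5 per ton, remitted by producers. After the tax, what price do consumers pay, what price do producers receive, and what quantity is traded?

Without the tax, 441 − 2P = 3P + 266 gives 5P = 175, so P* = $35 and Q* = 371.
With the tax collected from producers, supply shifts: Qs = 3(P − 27.5) + 266.
New equilibrium: consumers pay $51.5, producers receive $24, Q = 338. (Wedge: Pb − Ps = 27.5.)
The less price-elastic side of the market bears the larger share of a per-unit tax.

Consumers pay $51.5; producers receive $24; quantity = 338.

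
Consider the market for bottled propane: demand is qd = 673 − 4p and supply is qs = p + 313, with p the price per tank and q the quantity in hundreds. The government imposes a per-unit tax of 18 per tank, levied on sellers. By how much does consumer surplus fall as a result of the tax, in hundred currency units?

Before the tax: set 673 − 4p = p + 313 → p* = 72, q* = 385.
With the tax collected from sellers, supply shifts: qs = (p − 18) + 313.
Solving gives q = 370.6 with consumers paying 75.6 and sellers receiving 57.6 (the 18 wedge).
ΔCS is the trapezoid between Q = 370.6 and Q = 385 of height 3.6: ½ · (385 + 370.6) · 3.6 = 1360.08.

Consumer surplus falls by 1360.08 hundred.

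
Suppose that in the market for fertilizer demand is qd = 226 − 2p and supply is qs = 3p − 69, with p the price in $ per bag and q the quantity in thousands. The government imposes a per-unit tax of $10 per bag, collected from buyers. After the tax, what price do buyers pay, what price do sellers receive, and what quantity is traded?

Before the tax: set 226 − 2p = 3p − 69 → p* = $59, q* = 108.
With the tax collected from buyers, demand (in seller-price terms) shifts: qd = 226 − 2(p + 10).
New equilibrium: buyers pay $65, sellers receive $55, q = 96. (Wedge: pb − ps = 10.)
The less price-elastic side of the market bears the larger share of a per-unit tax.

Buyers pay $65; sellers receive $55; quantity = 96.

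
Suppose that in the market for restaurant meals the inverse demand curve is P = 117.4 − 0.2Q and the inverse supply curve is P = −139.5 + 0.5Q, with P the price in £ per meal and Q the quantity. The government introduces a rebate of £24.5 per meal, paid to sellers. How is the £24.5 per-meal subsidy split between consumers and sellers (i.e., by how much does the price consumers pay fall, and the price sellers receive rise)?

Inverting to Q(P) form: Qd = 587 − 5P; Qs = 2P + 279.
Without the subsidy, 587 − 5P = 2P + 279 gives 7P = 308, so P* = £44 and Q* = 367.
With a per-unit subsidy paid to sellers, each receives P + 24.5 per unit sold, so supply becomes Qs = 2(P + 24.5) + 279.
Solving gives Q = 402 with consumers paying £37 and sellers receiving £61.5 (the £24.5 wedge).
Gain to consumers: £7; to sellers: £17.5. (They sum to £24.5.)

Consumers gain £7 per meal; sellers gain £17.5 per meal.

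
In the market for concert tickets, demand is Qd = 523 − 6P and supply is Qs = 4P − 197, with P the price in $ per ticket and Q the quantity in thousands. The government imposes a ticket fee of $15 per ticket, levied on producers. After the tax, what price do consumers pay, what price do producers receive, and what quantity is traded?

Without the tax, 523 − 6P = 4P − 197 gives 10P = 720, so P* = $72 and Q* = 91.
With the tax collected from producers, supply shifts: Qs = 4(P − 15) − 197.
Solving gives Q = 55 with consumers paying $78 and producers receiving $63 (the $15 wedge).

Consumers pay $78; producers receive $63; quantity = 55.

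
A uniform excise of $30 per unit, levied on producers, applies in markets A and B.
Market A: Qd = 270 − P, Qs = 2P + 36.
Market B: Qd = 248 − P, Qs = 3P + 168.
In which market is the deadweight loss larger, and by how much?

Market B, by $37.5.

Market A: pre-tax P* = $78, Q* = 192; post-tax Q = 172; deadweight loss = $300.
Market B: pre-tax P* = $20, Q* = 228; post-tax Q = 205.5; deadweight loss = $337.5.
Difference: $300 vs $337.5 → market B is larger by $37.5.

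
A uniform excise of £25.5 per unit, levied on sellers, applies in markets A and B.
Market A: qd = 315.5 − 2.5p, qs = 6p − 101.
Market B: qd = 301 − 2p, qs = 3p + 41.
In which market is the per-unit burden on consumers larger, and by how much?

Market A: pre-tax p* = £49, q* = 193; post-tax q = 148; per-unit burden on consumers = £18.
Market B: pre-tax p* = £52, q* = 197; post-tax q = 166.4; per-unit burden on consumers = £15.3.
Difference: £18 vs £15.3 → market A is larger by £2.7.

Market A, by £2.7.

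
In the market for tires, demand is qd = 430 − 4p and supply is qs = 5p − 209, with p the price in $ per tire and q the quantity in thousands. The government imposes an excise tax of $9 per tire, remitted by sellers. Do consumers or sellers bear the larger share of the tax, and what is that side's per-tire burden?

Consumers bear the larger share: $5 per tire.

Without the tax, 430 − 4p = 5p − 209 gives 9p = 639, so p* = $71 and q* = 146.
With the tax collected from sellers, supply shifts: qs = 5(p − 9) − 209.
Solving gives q = 126 with consumers paying $76 and sellers receiving $67 (the $9 wedge).
Per-tire burden: consumers $5, sellers $4.
Consumers take the larger share because demand is less price-elastic here (demand slope 4 vs supply slope 5).
The less price-elastic side of the market bears the larger share of a per-unit tax.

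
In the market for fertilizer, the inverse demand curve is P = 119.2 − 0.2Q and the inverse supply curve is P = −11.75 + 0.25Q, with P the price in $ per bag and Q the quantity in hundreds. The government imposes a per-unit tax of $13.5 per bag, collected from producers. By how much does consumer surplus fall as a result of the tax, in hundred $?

Consumer surplus falls by $1656 hundred.

Inverting to Q(P) form: Qd = 596 − 5P; Qs = 4P + 47.
Before the tax: set 596 − 5P = 4P + 47 → P* = $61, Q* = 291.
With the tax collected from producers, supply shifts: Qs = 4(P − 13.5) + 47.
Solving gives Q = 261 with consumers paying $67 and producers receiving $53.5 (the $13.5 wedge).
ΔCS is the trapezoid between Q = 261 and Q = 291 of height $6: ½ · (291 + 261) · 6 = $1656.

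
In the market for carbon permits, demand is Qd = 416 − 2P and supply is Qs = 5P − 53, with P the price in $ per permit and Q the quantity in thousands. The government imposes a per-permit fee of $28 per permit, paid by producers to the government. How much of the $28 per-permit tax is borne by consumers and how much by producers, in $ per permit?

Consumers bear $20 per permit; producers bear $8 per permit.

Before the tax: set 416 − 2P = 5P − 53 → P* = $67, Q* = 282.
With the tax collected from producers, supply shifts: Qs = 5(P − 28) − 53.
New equilibrium: consumers pay $87, producers receive $59, Q = 242. (Wedge: Pb − Ps = 28.)
Burden on consumers: $20; on producers: $8. (They sum to $28.)
The less price-elastic side of the market bears the larger share of a per-unit tax.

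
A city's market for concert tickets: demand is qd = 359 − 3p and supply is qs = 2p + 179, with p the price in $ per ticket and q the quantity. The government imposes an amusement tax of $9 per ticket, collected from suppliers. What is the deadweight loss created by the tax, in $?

Without the tax, 359 − 3p = 2p + 179 gives 5p = 180, so p* = $36 and q* = 251.
With the tax collected from suppliers, supply shifts: qs = 2(p − 9) + 179.
New equilibrium: consumers pay $39.6, suppliers receive $30.6, q = 240.2. (Wedge: pb − ps = 9.)
Quantity falls by |ΔQ| = |251 − 240.2| = 10.8.
DWL = ½ · t · |ΔQ| = ½ · 9 · 10.8 = $48.6.

Deadweight loss = $48.6.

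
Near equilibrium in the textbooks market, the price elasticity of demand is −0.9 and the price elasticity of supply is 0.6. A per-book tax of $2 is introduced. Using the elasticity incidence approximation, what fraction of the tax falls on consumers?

Consumers' share ≈ 0.4.

Incidence ratio: consumers' share ≈ εs / (εs + |εd|) = 0.6 / (0.6 + 0.9) = 0.4.
Supply is the less elastic side, so consumers bear the smaller share.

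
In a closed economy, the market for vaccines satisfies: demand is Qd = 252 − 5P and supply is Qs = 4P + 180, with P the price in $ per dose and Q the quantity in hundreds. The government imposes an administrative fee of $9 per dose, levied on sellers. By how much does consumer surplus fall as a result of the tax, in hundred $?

Consumer surplus falls by $808 hundred.

Before the tax: set 252 − 5P = 4P + 180 → P* = $8, Q* = 212.
With the tax collected from sellers, supply shifts: Qs = 4(P − 9) + 180.
New equilibrium: buyers pay $12, sellers receive $3, Q = 192. (Wedge: Pb − Ps = 9.)
ΔCS is the trapezoid between Q = 192 and Q = 212 of height $4: ½ · (212 + 192) · 4 = $808.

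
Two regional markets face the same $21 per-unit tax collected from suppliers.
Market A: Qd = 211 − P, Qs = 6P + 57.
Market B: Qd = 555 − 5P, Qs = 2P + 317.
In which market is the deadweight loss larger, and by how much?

Market A: pre-tax P* = $22, Q* = 189; post-tax Q = 171; deadweight loss = $189.
Market B: pre-tax P* = $34, Q* = 385; post-tax Q = 355; deadweight loss = $315.
Difference: $189 vs $315 → market B is larger by $126.

Market B, by $126.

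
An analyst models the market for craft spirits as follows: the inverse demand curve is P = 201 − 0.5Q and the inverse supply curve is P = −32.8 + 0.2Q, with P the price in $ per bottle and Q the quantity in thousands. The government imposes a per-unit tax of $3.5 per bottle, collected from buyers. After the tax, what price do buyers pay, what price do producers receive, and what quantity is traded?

Rewrite in direct form: Qd = 402 − 2P and Qs = 5P + 164.
Before the tax: set 402 − 2P = 5P + 164 → P* = $34, Q* = 334.
With the tax collected from buyers, demand (in seller-price terms) shifts: Qd = 402 − 2(P + 3.5).
New equilibrium: buyers pay $36.5, producers receive $33, Q = 329. (Wedge: Pb − Ps = 3.5.)
The less price-elastic side of the market bears the larger share of a per-unit tax.

Buyers pay $36.5; producers receive $33; quantity = 329.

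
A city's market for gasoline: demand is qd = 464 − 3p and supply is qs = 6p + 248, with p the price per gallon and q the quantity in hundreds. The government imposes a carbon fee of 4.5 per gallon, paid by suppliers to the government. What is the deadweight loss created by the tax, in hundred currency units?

Before the tax: set 464 − 3p = 6p + 248 → p* = 24, q* = 392.
With the tax collected from suppliers, supply shifts: qs = 6(p − 4.5) + 248.
Solving gives q = 383 with consumers paying 27 and suppliers receiving 22.5 (the 4.5 wedge).
Quantity falls by |ΔQ| = |392 − 383| = 9.
DWL = ½ · t · |ΔQ| = ½ · 4.5 · 9 = 20.25.

Deadweight loss = 20.25 hundred.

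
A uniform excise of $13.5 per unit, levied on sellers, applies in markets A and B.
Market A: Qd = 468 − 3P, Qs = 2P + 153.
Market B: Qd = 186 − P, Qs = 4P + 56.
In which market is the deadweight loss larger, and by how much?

Market A: pre-tax P* = $63, Q* = 279; post-tax Q = 262.8; deadweight loss = $109.35.
Market B: pre-tax P* = $26, Q* = 160; post-tax Q = 149.2; deadweight loss = $72.9.
Difference: $109.35 vs $72.9 → market A is larger by $36.45.

Market A, by $36.45.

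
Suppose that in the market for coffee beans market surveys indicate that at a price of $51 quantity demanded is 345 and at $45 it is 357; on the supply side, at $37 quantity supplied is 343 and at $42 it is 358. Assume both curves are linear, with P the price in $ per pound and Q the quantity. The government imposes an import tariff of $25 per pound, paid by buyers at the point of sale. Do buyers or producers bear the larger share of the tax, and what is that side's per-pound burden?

Buyers bear the larger share: $15 per pound.

Demand slope: (357 − 345)/(45 − 51) = -2, so Qd = 447 − 2P.
Supply slope: (358 − 343)/(42 − 37) = 3, so Qs = 3P + 232.
Without the tax, 447 − 2P = 3P + 232 gives 5P = 215, so P* = $43 and Q* = 361.
With the tax collected from buyers, demand (in seller-price terms) shifts: Qd = 447 − 2(P + 25).
New equilibrium: buyers pay $58, producers receive $33, Q = 331. (Wedge: Pb − Ps = 25.)
Per-pound burden: buyers $15, producers $10.
Buyers take the larger share because demand is less price-elastic here (demand slope 2 vs supply slope 3).
The less price-elastic side of the market bears the larger share of a per-unit tax.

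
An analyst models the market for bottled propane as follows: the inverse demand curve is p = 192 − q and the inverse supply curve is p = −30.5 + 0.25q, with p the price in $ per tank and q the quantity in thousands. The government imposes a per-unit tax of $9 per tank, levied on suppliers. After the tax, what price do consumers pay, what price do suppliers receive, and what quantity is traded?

Rewrite in direct form: qd = 192 − p and qs = 4p + 122.
Without the tax, 192 − p = 4p + 122 gives 5p = 70, so p* = $14 and q* = 178.
With the tax collected from suppliers, supply shifts: qs = 4(p − 9) + 122.
Solving gives q = 170.8 with consumers paying $21.2 and suppliers receiving $12.2 (the $9 wedge).
The less price-elastic side of the market bears the larger share of a per-unit tax.

Consumers pay $21.2; suppliers receive $12.2; quantity = 170.8.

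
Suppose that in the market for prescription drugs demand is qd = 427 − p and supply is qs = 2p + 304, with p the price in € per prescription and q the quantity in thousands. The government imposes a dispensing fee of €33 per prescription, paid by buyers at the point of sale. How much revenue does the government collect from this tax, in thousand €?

Tax revenue = €12012 thousand.

Before the tax: set 427 − p = 2p + 304 → p* = €41, q* = 386.
With the tax collected from buyers, demand (in seller-price terms) shifts: qd = 427 − (p + 33).
New equilibrium: buyers pay €63, sellers receive €30, q = 364. (Wedge: pb − ps = 33.)
Revenue = t · Q = 33 · 364 = €12012.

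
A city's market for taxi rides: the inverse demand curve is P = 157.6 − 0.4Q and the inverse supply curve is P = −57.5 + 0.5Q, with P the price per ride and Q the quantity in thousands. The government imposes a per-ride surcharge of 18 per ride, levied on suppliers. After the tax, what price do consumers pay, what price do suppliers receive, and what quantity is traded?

Inverting to Q(P) form: Qd = 394 − 2.5P; Qs = 2P + 115.
Without the tax, 394 − 2.5P = 2P + 115 gives 4.5P = 279, so P* = 62 and Q* = 239.
With the tax collected from suppliers, supply shifts: Qs = 2(P − 18) + 115.
Solving gives Q = 219 with consumers paying 70 and suppliers receiving 52 (the 18 wedge).

Consumers pay 70; suppliers receive 52; quantity = 219.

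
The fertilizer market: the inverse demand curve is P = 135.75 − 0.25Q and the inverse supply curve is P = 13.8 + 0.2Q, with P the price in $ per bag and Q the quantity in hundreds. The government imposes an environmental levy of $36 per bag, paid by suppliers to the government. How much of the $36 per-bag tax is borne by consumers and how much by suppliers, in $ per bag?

Consumers bear $20 per bag; suppliers bear $16 per bag.

Rewrite in direct form: Qd = 543 − 4P and Qs = 5P − 69.
Before the tax: set 543 − 4P = 5P − 69 → P* = $68, Q* = 271.
With the tax collected from suppliers, supply shifts: Qs = 5(P − 36) − 69.
New equilibrium: consumers pay $88, suppliers receive $52, Q = 191. (Wedge: Pb − Ps = 36.)
Burden on consumers: $20; on suppliers: $16. (They sum to $36.)
The less price-elastic side of the market bears the larger share of a per-unit tax.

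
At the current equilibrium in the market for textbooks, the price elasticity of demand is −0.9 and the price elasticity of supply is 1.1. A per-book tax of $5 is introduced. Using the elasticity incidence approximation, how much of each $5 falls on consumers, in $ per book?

Consumers bear ≈ $2.75 per book.

Incidence ratio: consumers' share ≈ εs / (εs + |εd|) = 1.1 / (1.1 + 0.9) = 0.55.
So consumers bear ≈ 0.55 × $5 = $2.75; producers bear $2.25.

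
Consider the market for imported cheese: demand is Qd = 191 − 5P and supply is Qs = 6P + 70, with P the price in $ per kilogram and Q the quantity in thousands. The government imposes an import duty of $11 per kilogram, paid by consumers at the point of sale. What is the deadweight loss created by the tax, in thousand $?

Without the tax, 191 − 5P = 6P + 70 gives 11P = 121, so P* = $11 and Q* = 136.
With the tax collected from consumers, demand (in seller-price terms) shifts: Qd = 191 − 5(P + 11).
Solving gives Q = 106 with consumers paying $17 and sellers receiving $6 (the $11 wedge).
Quantity falls by |ΔQ| = |136 − 106| = 30.
DWL = ½ · t · |ΔQ| = ½ · 11 · 30 = $165.

Deadweight loss = $165 thousand.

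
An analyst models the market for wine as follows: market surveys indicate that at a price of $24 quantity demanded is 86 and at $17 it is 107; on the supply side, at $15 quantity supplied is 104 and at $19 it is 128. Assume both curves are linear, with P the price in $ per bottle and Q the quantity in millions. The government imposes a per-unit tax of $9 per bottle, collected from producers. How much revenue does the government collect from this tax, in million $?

Demand slope: (107 − 86)/(17 − 24) = -3, so Qd = 158 − 3P.
Supply slope: (128 − 104)/(19 − 15) = 6, so Qs = 6P + 14.
Without the tax, 158 − 3P = 6P + 14 gives 9P = 144, so P* = $16 and Q* = 110.
With the tax collected from producers, supply shifts: Qs = 6(P − 9) + 14.
Solving gives Q = 92 with consumers paying $22 and producers receiving $13 (the $9 wedge).
Revenue = t · Q = 9 · 92 = $828.

Tax revenue = $828 million.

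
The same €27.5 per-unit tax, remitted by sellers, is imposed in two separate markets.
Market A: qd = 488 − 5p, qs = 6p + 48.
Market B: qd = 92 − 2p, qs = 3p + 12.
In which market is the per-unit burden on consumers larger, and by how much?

Market A: pre-tax p* = €40, q* = 288; post-tax q = 213; per-unit burden on consumers = €15.
Market B: pre-tax p* = €16, q* = 60; post-tax q = 27; per-unit burden on consumers = €16.5.
Difference: €15 vs €16.5 → market B is larger by €1.5.

Market B, by €1.5.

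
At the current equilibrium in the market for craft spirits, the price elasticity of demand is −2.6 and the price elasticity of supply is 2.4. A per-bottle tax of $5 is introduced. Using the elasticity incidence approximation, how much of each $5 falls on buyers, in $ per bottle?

Buyers bear ≈ $2.4 per bottle.

Incidence ratio: buyers' share ≈ εs / (εs + |εd|) = 2.4 / (2.4 + 2.6) = 0.48.
So buyers bear ≈ 0.48 × $5 = $2.4; suppliers bear $2.6.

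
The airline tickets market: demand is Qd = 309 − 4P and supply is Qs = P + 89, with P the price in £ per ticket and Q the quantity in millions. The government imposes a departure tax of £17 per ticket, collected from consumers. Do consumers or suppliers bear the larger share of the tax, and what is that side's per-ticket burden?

Suppliers bear the larger share: £13.6 per ticket.

Without the tax, 309 − 4P = P + 89 gives 5P = 220, so P* = £44 and Q* = 133.
With the tax collected from consumers, demand (in seller-price terms) shifts: Qd = 309 − 4(P + 17).
Solving gives Q = 119.4 with consumers paying £47.4 and suppliers receiving £30.4 (the £17 wedge).
Per-ticket burden: consumers £3.4, suppliers £13.6.
Suppliers take the larger share because supply is less price-elastic here (demand slope 4 vs supply slope 1).
The less price-elastic side of the market bears the larger share of a per-unit tax.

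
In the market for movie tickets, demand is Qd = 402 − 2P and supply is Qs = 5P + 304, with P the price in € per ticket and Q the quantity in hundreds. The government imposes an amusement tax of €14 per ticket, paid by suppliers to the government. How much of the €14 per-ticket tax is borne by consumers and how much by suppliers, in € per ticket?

Consumers bear €10 per ticket; suppliers bear €4 per ticket.

Without the tax, 402 − 2P = 5P + 304 gives 7P = 98, so P* = €14 and Q* = 374.
With the tax collected from suppliers, supply shifts: Qs = 5(P − 14) + 304.
New equilibrium: consumers pay €24, suppliers receive €10, Q = 354. (Wedge: Pb − Ps = 14.)
Burden on consumers: €10; on suppliers: €4. (They sum to €14.)
The less price-elastic side of the market bears the larger share of a per-unit tax.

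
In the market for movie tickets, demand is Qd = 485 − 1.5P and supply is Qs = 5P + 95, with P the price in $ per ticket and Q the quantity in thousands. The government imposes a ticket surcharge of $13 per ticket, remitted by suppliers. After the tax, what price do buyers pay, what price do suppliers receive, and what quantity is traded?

Before the tax: set 485 − 1.5P = 5P + 95 → P* = $60, Q* = 395.
With the tax collected from suppliers, supply shifts: Qs = 5(P − 13) + 95.
New equilibrium: buyers pay $70, suppliers receive $57, Q = 380. (Wedge: Pb − Ps = 13.)
The less price-elastic side of the market bears the larger share of a per-unit tax.

Buyers pay $70; suppliers receive $57; quantity = 380.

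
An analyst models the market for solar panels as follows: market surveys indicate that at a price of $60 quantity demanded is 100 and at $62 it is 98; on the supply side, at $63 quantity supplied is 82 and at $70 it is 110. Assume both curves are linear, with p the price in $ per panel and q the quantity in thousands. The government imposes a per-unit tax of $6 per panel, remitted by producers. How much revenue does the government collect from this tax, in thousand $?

Tax revenue = $535.2 thousand.

Demand slope: (98 − 100)/(62 − 60) = -1, so qd = 160 − p.
Supply slope: (110 − 82)/(70 − 63) = 4, so qs = 4p − 170.
Before the tax: set 160 − p = 4p − 170 → p* = $66, q* = 94.
With the tax collected from producers, supply shifts: qs = 4(p − 6) − 170.
New equilibrium: consumers pay $70.8, producers receive $64.8, q = 89.2. (Wedge: pb − ps = 6.)
Revenue = t · Q = 6 · 89.2 = $535.2.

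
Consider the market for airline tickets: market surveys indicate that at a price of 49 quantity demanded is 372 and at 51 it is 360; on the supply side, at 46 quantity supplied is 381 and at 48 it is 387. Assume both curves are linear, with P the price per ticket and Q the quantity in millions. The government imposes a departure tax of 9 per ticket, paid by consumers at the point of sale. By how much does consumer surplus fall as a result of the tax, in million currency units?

Demand slope: (360 − 372)/(51 − 49) = -6, so Qd = 666 − 6P.
Supply slope: (387 − 381)/(48 − 46) = 3, so Qs = 3P + 243.
Without the tax, 666 − 6P = 3P + 243 gives 9P = 423, so P* = 47 and Q* = 384.
With the tax collected from consumers, demand (in seller-price terms) shifts: Qd = 666 − 6(P + 9).
New equilibrium: consumers pay 50, producers receive 41, Q = 366. (Wedge: Pb − Ps = 9.)
ΔCS is the trapezoid between Q = 366 and Q = 384 of height 3: ½ · (384 + 366) · 3 = 1125.

Consumer surplus falls by 1125 million.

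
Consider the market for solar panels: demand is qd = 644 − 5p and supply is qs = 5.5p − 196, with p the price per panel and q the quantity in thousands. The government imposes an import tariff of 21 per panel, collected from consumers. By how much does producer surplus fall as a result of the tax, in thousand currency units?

Without the tax, 644 − 5p = 5.5p − 196 gives 10.5p = 840, so p* = 80 and q* = 244.
With the tax collected from consumers, demand (in seller-price terms) shifts: qd = 644 − 5(p + 21).
Solving gives q = 189 with consumers paying 91 and sellers receiving 70 (the 21 wedge).
ΔPS is the trapezoid between Q = 189 and Q = 244 of height 10: ½ · (244 + 189) · 10 = 2165.

Producer surplus falls by 2165 thousand.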